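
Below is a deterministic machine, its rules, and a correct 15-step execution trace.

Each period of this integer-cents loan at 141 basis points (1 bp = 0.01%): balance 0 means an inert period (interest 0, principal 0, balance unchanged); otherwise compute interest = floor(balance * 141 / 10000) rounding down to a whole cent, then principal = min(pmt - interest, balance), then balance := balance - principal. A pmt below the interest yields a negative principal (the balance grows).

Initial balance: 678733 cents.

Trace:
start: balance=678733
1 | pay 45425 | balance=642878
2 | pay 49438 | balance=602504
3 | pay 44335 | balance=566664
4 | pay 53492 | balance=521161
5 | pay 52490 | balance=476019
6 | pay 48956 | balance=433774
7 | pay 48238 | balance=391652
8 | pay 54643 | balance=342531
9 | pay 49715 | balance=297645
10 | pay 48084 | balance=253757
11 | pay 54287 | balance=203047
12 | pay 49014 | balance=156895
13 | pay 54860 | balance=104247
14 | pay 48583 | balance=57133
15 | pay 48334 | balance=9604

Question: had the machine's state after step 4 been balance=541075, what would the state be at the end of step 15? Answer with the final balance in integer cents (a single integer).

32835

state after step 4 := balance=541075
5 | pay 52490 | balance=496214
6 | pay 48956 | balance=454254
7 | pay 48238 | balance=412420
8 | pay 54643 | balance=363592
9 | pay 49715 | balance=319003
10 | pay 48084 | balance=275416
11 | pay 54287 | balance=225012
12 | pay 49014 | balance=179170
13 | pay 54860 | balance=126836
14 | pay 48583 | balance=80041
15 | pay 48334 | balance=32835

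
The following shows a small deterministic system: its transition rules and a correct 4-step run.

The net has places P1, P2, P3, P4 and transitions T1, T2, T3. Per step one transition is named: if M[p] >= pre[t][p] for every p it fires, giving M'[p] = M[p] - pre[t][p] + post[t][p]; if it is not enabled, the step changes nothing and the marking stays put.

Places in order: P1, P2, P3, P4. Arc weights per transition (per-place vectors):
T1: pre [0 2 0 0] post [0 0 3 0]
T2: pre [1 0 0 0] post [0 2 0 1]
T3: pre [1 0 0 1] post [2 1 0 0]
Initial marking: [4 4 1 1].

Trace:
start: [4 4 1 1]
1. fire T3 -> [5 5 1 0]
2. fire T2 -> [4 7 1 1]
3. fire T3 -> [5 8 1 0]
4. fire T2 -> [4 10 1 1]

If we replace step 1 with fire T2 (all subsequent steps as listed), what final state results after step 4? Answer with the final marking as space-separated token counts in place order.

(re-executing from step 1 with the substitution; state before step 1: [4 4 1 1])
1. fire T2 -> [3 6 1 2]
2. fire T2 -> [2 8 1 3]
3. fire T3 -> [3 9 1 2]
4. fire T2 -> [2 11 1 3]

2 11 1 3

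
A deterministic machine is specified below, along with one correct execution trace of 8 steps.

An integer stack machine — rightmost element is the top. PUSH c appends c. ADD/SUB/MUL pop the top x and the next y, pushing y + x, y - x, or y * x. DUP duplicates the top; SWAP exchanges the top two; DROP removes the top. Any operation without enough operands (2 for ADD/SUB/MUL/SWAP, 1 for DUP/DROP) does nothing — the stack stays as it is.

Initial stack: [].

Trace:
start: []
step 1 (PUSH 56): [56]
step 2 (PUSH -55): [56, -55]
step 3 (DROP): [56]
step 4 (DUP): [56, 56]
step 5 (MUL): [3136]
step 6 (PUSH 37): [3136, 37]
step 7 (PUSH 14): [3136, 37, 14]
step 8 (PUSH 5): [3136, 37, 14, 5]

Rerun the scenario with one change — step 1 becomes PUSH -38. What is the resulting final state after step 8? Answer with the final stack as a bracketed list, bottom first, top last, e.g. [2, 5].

(re-executing from step 1 with the substitution; state before step 1: [])
step 1 (PUSH -38): [-38]
step 2 (PUSH -55): [-38, -55]
step 3 (DROP): [-38]
step 4 (DUP): [-38, -38]
step 5 (MUL): [1444]
step 6 (PUSH 37): [1444, 37]
step 7 (PUSH 14): [1444, 37, 14]
step 8 (PUSH 5): [1444, 37, 14, 5]

[1444, 37, 14, 5]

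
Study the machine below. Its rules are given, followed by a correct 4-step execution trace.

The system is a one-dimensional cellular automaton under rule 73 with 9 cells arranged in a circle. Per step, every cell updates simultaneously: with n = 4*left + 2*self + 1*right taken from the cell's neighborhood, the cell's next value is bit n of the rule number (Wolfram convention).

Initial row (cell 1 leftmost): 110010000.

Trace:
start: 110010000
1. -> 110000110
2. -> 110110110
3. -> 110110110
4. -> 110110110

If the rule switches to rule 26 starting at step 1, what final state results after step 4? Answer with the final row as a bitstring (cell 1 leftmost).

100001011

(re-executing steps 1..4 under rule 26; state before step 1: 110010000)
1. -> 101101001
2. -> 001000111
3. -> 110101100
4. -> 100001011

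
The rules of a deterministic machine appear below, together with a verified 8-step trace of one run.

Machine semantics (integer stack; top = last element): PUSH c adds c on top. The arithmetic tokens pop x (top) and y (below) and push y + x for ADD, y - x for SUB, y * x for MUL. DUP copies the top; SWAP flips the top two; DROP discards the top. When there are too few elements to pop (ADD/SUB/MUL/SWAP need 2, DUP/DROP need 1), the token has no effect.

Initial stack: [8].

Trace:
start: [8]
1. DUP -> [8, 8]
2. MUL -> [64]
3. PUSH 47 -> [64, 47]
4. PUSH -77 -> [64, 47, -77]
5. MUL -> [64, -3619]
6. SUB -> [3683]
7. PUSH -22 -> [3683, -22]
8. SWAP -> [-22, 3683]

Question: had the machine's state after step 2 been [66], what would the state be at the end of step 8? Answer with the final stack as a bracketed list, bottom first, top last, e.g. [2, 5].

[-22, 3685]

state after step 2 := [66]
3. PUSH 47 -> [66, 47]
4. PUSH -77 -> [66, 47, -77]
5. MUL -> [66, -3619]
6. SUB -> [3685]
7. PUSH -22 -> [3685, -22]
8. SWAP -> [-22, 3685]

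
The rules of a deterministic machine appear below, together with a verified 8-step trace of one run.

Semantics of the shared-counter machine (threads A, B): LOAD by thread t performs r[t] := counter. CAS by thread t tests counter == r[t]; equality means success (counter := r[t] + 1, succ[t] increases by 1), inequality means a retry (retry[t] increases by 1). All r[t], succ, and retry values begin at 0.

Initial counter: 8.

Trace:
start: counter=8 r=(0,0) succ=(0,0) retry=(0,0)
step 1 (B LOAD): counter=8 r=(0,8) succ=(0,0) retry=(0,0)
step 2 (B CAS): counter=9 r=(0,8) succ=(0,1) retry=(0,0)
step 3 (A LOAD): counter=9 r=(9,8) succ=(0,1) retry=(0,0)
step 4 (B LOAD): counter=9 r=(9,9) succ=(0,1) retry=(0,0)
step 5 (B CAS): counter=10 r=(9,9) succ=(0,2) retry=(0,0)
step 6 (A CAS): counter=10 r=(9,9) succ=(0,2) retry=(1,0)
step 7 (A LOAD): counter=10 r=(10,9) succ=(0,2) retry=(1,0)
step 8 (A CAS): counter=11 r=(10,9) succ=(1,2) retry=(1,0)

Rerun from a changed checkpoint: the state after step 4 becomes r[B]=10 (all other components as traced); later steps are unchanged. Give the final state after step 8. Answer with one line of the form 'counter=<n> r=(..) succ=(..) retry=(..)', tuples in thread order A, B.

counter=11 r=(10,10) succ=(2,1) retry=(0,1)

state after step 4 := counter=9 r=(9,10) succ=(0,1) retry=(0,0)
step 5 (B CAS): counter=9 r=(9,10) succ=(0,1) retry=(0,1)
step 6 (A CAS): counter=10 r=(9,10) succ=(1,1) retry=(0,1)
step 7 (A LOAD): counter=10 r=(10,10) succ=(1,1) retry=(0,1)
step 8 (A CAS): counter=11 r=(10,10) succ=(2,1) retry=(0,1)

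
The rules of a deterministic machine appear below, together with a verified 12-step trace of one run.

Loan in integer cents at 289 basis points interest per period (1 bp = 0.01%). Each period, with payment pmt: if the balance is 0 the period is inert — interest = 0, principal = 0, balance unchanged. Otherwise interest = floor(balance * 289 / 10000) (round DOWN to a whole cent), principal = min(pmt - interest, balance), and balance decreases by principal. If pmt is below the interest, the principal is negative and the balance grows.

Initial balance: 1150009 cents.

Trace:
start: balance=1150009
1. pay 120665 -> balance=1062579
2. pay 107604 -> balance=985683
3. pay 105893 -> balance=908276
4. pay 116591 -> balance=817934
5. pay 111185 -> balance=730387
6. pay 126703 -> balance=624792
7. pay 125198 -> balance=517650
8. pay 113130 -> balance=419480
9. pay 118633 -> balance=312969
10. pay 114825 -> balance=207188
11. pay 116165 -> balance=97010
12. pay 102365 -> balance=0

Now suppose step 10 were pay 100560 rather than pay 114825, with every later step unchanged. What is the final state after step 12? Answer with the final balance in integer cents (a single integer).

(re-executing from step 10 with the substitution; state before step 10: balance=312969)
10. pay 100560 -> balance=221453
11. pay 116165 -> balance=111687
12. pay 102365 -> balance=12549

12549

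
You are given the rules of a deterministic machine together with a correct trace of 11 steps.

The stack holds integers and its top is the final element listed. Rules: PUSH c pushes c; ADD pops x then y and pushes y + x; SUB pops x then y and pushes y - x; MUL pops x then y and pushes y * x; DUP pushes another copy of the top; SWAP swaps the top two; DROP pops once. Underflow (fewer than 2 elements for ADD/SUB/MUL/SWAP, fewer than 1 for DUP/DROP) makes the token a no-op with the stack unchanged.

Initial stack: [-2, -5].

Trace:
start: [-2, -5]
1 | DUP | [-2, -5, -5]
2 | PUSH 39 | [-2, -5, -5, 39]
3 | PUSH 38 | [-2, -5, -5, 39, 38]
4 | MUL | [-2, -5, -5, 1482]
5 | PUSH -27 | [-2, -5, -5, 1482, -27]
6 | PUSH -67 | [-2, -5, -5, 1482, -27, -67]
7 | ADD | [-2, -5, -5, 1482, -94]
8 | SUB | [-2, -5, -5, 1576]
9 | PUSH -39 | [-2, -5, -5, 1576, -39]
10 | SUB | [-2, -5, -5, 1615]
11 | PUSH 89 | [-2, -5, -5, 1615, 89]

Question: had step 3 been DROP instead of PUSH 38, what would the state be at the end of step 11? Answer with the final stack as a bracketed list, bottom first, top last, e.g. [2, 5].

[-2, 158, 89]

(re-executing from step 3 with the substitution; state before step 3: [-2, -5, -5, 39])
3 | DROP | [-2, -5, -5]
4 | MUL | [-2, 25]
5 | PUSH -27 | [-2, 25, -27]
6 | PUSH -67 | [-2, 25, -27, -67]
7 | ADD | [-2, 25, -94]
8 | SUB | [-2, 119]
9 | PUSH -39 | [-2, 119, -39]
10 | SUB | [-2, 158]
11 | PUSH 89 | [-2, 158, 89]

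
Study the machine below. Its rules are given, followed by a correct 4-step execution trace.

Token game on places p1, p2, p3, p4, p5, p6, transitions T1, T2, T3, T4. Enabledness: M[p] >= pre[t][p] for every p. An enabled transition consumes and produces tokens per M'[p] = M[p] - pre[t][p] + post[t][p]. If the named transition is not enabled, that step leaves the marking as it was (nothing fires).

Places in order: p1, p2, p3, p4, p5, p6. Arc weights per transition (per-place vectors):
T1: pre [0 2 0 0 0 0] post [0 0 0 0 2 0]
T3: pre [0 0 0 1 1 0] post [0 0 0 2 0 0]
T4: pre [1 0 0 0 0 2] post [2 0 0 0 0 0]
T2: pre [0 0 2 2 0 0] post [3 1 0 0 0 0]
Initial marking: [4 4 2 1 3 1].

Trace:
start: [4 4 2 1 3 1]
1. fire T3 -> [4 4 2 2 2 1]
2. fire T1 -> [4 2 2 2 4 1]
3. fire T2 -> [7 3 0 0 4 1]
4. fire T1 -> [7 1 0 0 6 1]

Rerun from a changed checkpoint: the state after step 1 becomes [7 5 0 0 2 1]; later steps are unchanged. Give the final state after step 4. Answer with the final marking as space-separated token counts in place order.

state after step 1 := [7 5 0 0 2 1]
2. fire T1 -> [7 3 0 0 4 1]
3. fire T2 -> [7 3 0 0 4 1]
4. fire T1 -> [7 1 0 0 6 1]

7 1 0 0 6 1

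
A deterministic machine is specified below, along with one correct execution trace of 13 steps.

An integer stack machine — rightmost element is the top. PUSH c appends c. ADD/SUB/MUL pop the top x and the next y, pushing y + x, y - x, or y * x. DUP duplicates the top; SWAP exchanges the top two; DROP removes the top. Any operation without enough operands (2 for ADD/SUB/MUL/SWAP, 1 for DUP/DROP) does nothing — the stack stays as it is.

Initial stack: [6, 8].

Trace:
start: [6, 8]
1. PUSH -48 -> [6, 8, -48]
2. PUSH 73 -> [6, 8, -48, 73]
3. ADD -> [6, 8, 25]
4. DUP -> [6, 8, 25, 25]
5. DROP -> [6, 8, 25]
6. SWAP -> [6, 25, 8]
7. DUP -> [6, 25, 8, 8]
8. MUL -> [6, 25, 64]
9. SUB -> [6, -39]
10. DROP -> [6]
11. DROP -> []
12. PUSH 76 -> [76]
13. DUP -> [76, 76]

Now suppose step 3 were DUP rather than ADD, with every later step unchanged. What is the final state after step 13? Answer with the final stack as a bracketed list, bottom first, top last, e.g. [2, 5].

(re-executing from step 3 with the substitution; state before step 3: [6, 8, -48, 73])
3. DUP -> [6, 8, -48, 73, 73]
4. DUP -> [6, 8, -48, 73, 73, 73]
5. DROP -> [6, 8, -48, 73, 73]
6. SWAP -> [6, 8, -48, 73, 73]
7. DUP -> [6, 8, -48, 73, 73, 73]
8. MUL -> [6, 8, -48, 73, 5329]
9. SUB -> [6, 8, -48, -5256]
10. DROP -> [6, 8, -48]
11. DROP -> [6, 8]
12. PUSH 76 -> [6, 8, 76]
13. DUP -> [6, 8, 76, 76]

[6, 8, 76, 76]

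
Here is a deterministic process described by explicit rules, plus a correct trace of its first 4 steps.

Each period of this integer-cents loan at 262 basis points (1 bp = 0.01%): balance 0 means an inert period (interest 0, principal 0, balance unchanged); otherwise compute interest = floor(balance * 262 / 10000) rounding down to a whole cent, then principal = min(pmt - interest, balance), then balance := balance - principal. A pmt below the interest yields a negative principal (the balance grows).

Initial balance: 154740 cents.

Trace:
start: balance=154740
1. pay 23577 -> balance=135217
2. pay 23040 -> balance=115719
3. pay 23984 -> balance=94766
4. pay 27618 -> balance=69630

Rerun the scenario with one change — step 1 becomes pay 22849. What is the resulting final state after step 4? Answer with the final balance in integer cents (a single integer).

(re-executing from step 1 with the substitution; state before step 1: balance=154740)
1. pay 22849 -> balance=135945
2. pay 23040 -> balance=116466
3. pay 23984 -> balance=95533
4. pay 27618 -> balance=70417

70417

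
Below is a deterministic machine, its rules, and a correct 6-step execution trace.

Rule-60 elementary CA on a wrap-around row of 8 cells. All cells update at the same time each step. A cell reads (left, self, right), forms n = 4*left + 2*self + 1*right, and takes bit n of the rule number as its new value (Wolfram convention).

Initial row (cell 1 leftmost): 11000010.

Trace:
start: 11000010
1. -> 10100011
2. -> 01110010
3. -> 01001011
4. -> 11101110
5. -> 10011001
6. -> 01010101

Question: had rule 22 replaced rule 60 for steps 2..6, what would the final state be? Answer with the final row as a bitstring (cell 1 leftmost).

00010001

(re-executing steps 2..6 under rule 22; state before step 2: 10100011)
2. -> 00110100
3. -> 01000110
4. -> 11101001
5. -> 00001110
6. -> 00010001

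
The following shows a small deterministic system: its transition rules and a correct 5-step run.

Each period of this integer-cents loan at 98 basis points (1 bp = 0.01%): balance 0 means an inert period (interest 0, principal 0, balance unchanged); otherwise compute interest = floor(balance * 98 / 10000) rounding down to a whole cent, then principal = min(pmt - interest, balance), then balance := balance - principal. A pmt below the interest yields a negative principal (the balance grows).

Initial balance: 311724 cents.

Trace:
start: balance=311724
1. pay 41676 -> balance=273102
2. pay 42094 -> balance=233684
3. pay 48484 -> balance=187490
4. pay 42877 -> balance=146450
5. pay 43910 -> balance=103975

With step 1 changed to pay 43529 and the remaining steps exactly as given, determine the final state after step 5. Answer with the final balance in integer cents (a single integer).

(re-executing from step 1 with the substitution; state before step 1: balance=311724)
1. pay 43529 -> balance=271249
2. pay 42094 -> balance=231813
3. pay 48484 -> balance=185600
4. pay 42877 -> balance=144541
5. pay 43910 -> balance=102047

102047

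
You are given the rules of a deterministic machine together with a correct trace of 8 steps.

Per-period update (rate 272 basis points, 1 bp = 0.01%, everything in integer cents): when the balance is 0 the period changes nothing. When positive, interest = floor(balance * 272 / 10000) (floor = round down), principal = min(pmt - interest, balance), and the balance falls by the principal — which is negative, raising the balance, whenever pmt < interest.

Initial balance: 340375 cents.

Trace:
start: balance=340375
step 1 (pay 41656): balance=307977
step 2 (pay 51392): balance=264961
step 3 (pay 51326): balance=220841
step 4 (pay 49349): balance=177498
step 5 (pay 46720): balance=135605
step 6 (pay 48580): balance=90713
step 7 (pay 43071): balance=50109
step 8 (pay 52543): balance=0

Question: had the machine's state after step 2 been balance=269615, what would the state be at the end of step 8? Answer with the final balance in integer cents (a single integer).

state after step 2 := balance=269615
step 3 (pay 51326): balance=225622
step 4 (pay 49349): balance=182409
step 5 (pay 46720): balance=140650
step 6 (pay 48580): balance=95895
step 7 (pay 43071): balance=55432
step 8 (pay 52543): balance=4396

4396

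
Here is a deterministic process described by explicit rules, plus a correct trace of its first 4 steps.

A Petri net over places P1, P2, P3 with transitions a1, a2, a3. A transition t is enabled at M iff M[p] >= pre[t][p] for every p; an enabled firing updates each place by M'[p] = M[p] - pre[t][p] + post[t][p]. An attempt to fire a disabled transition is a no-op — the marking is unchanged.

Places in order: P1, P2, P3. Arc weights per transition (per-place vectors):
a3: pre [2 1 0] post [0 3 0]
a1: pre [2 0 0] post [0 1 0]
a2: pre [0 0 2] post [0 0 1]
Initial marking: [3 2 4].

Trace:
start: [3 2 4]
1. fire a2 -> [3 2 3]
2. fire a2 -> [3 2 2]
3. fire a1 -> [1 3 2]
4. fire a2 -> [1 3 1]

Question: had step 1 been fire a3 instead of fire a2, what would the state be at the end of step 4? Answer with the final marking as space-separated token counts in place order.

1 4 2

(re-executing from step 1 with the substitution; state before step 1: [3 2 4])
1. fire a3 -> [1 4 4]
2. fire a2 -> [1 4 3]
3. fire a1 -> [1 4 3]
4. fire a2 -> [1 4 2]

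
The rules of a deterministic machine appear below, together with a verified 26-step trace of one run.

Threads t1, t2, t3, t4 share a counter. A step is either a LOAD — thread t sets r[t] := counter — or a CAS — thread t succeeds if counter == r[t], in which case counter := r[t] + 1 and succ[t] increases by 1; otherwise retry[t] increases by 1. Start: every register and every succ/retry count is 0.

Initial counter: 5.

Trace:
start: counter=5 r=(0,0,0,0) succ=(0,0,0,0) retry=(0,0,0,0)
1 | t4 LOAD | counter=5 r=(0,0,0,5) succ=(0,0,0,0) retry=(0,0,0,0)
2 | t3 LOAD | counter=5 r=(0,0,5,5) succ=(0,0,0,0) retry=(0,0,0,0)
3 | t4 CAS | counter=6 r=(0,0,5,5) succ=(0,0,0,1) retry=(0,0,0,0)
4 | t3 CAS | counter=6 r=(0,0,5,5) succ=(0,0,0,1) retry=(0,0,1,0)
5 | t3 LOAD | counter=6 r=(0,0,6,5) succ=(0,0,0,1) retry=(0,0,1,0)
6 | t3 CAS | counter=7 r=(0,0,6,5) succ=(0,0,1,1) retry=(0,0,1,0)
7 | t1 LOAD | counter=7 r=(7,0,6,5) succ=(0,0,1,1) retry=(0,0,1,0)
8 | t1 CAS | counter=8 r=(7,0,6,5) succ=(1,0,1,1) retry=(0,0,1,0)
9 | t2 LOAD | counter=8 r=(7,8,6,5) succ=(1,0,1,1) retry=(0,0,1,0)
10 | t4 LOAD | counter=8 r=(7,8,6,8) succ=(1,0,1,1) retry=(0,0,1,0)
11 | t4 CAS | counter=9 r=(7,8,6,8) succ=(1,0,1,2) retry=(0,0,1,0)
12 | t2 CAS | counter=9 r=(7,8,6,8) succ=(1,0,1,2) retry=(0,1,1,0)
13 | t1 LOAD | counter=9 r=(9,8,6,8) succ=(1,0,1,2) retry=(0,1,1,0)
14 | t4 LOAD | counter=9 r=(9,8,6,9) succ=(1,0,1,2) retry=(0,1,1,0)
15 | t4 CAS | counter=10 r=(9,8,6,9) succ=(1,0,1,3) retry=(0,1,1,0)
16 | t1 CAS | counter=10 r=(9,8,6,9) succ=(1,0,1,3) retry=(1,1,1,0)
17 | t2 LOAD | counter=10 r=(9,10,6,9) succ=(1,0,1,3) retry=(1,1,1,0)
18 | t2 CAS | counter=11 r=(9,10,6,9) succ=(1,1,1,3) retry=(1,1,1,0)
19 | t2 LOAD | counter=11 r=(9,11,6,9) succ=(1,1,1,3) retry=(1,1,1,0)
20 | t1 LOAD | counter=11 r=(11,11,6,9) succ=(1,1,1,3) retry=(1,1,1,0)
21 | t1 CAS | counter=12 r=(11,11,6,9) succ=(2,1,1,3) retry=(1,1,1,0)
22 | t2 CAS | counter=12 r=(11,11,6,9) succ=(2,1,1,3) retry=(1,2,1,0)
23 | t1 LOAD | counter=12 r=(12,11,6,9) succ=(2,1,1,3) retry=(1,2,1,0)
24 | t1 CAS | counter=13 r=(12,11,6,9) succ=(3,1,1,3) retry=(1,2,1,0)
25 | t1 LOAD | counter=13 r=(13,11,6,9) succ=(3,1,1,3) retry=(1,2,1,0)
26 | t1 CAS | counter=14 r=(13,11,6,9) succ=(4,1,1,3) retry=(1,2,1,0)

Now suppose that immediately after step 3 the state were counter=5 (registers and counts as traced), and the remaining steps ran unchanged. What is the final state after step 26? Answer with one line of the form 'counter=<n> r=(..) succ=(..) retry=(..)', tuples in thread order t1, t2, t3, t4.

counter=14 r=(13,11,6,9) succ=(4,1,2,3) retry=(1,2,0,0)

state after step 3 := counter=5 r=(0,0,5,5) succ=(0,0,0,1) retry=(0,0,0,0)
4 | t3 CAS | counter=6 r=(0,0,5,5) succ=(0,0,1,1) retry=(0,0,0,0)
5 | t3 LOAD | counter=6 r=(0,0,6,5) succ=(0,0,1,1) retry=(0,0,0,0)
6 | t3 CAS | counter=7 r=(0,0,6,5) succ=(0,0,2,1) retry=(0,0,0,0)
7 | t1 LOAD | counter=7 r=(7,0,6,5) succ=(0,0,2,1) retry=(0,0,0,0)
8 | t1 CAS | counter=8 r=(7,0,6,5) succ=(1,0,2,1) retry=(0,0,0,0)
9 | t2 LOAD | counter=8 r=(7,8,6,5) succ=(1,0,2,1) retry=(0,0,0,0)
10 | t4 LOAD | counter=8 r=(7,8,6,8) succ=(1,0,2,1) retry=(0,0,0,0)
11 | t4 CAS | counter=9 r=(7,8,6,8) succ=(1,0,2,2) retry=(0,0,0,0)
12 | t2 CAS | counter=9 r=(7,8,6,8) succ=(1,0,2,2) retry=(0,1,0,0)
13 | t1 LOAD | counter=9 r=(9,8,6,8) succ=(1,0,2,2) retry=(0,1,0,0)
14 | t4 LOAD | counter=9 r=(9,8,6,9) succ=(1,0,2,2) retry=(0,1,0,0)
15 | t4 CAS | counter=10 r=(9,8,6,9) succ=(1,0,2,3) retry=(0,1,0,0)
16 | t1 CAS | counter=10 r=(9,8,6,9) succ=(1,0,2,3) retry=(1,1,0,0)
17 | t2 LOAD | counter=10 r=(9,10,6,9) succ=(1,0,2,3) retry=(1,1,0,0)
18 | t2 CAS | counter=11 r=(9,10,6,9) succ=(1,1,2,3) retry=(1,1,0,0)
19 | t2 LOAD | counter=11 r=(9,11,6,9) succ=(1,1,2,3) retry=(1,1,0,0)
20 | t1 LOAD | counter=11 r=(11,11,6,9) succ=(1,1,2,3) retry=(1,1,0,0)
21 | t1 CAS | counter=12 r=(11,11,6,9) succ=(2,1,2,3) retry=(1,1,0,0)
22 | t2 CAS | counter=12 r=(11,11,6,9) succ=(2,1,2,3) retry=(1,2,0,0)
23 | t1 LOAD | counter=12 r=(12,11,6,9) succ=(2,1,2,3) retry=(1,2,0,0)
24 | t1 CAS | counter=13 r=(12,11,6,9) succ=(3,1,2,3) retry=(1,2,0,0)
25 | t1 LOAD | counter=13 r=(13,11,6,9) succ=(3,1,2,3) retry=(1,2,0,0)
26 | t1 CAS | counter=14 r=(13,11,6,9) succ=(4,1,2,3) retry=(1,2,0,0)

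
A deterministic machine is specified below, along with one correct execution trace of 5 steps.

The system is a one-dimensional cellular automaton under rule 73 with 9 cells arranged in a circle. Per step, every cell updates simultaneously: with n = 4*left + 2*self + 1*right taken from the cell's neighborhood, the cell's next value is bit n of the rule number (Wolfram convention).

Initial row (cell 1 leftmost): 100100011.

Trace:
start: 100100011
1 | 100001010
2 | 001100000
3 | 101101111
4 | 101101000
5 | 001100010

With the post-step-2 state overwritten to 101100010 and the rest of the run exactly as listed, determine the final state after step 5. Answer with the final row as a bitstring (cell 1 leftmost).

state after step 2 := 101100010
3 | 001101000
4 | 101100011
5 | 101101010

101101010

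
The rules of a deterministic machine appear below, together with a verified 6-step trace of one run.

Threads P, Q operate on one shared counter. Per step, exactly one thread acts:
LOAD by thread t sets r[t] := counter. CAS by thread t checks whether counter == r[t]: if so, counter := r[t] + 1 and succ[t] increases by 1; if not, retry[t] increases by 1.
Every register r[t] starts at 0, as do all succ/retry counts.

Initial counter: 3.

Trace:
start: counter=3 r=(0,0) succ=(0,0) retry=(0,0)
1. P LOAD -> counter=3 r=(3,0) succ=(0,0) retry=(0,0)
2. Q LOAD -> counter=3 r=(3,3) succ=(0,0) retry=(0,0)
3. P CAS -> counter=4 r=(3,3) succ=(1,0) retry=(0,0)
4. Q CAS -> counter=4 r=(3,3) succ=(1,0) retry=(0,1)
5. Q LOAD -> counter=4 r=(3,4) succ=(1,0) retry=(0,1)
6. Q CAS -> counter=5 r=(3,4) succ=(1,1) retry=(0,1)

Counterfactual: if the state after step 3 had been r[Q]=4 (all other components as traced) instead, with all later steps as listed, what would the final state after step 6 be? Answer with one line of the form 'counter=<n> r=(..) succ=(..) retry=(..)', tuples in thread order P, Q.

counter=6 r=(3,5) succ=(1,2) retry=(0,0)

state after step 3 := counter=4 r=(3,4) succ=(1,0) retry=(0,0)
4. Q CAS -> counter=5 r=(3,4) succ=(1,1) retry=(0,0)
5. Q LOAD -> counter=5 r=(3,5) succ=(1,1) retry=(0,0)
6. Q CAS -> counter=6 r=(3,5) succ=(1,2) retry=(0,0)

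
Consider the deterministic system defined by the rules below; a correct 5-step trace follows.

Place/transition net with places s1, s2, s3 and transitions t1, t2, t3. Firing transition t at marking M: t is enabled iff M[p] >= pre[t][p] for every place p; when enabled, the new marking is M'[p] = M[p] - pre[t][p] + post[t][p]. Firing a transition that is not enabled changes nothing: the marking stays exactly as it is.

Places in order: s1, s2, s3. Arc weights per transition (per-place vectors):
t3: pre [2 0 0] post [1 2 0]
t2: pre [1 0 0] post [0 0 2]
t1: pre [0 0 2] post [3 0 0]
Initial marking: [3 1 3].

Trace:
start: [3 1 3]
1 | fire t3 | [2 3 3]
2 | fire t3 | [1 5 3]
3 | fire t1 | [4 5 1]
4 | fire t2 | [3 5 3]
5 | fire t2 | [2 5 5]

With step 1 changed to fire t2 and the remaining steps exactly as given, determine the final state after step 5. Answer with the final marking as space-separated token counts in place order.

(re-executing from step 1 with the substitution; state before step 1: [3 1 3])
1 | fire t2 | [2 1 5]
2 | fire t3 | [1 3 5]
3 | fire t1 | [4 3 3]
4 | fire t2 | [3 3 5]
5 | fire t2 | [2 3 7]

2 3 7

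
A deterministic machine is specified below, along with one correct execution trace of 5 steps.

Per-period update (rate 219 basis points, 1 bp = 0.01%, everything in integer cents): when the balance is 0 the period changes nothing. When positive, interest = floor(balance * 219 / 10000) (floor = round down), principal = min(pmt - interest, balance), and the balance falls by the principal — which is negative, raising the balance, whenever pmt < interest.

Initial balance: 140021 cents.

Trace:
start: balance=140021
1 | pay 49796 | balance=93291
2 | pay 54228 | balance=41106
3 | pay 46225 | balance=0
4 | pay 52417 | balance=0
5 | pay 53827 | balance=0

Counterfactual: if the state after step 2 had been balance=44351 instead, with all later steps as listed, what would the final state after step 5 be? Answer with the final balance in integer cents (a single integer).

0

state after step 2 := balance=44351
3 | pay 46225 | balance=0
4 | pay 52417 | balance=0
5 | pay 53827 | balance=0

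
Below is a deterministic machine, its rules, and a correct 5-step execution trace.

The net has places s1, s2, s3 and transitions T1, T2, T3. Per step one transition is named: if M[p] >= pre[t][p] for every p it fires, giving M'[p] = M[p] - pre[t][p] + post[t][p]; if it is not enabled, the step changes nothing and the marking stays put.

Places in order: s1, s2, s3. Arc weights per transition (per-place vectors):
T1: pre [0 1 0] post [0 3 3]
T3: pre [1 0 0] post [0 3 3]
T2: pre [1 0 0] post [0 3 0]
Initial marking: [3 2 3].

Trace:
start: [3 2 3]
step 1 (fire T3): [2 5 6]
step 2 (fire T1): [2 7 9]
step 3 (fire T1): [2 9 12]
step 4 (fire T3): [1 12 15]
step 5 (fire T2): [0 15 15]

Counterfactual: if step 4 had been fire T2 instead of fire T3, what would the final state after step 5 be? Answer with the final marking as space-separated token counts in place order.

0 15 12

(re-executing from step 4 with the substitution; state before step 4: [2 9 12])
step 4 (fire T2): [1 12 12]
step 5 (fire T2): [0 15 12]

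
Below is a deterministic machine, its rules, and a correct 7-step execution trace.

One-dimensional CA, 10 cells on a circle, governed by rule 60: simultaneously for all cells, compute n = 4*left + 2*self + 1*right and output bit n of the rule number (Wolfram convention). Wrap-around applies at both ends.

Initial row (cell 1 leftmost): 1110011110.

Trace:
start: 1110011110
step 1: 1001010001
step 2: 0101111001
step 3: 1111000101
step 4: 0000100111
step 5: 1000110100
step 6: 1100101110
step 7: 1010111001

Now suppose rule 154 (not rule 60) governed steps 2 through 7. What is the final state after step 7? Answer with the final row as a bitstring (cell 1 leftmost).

0100100101

(re-executing steps 2..7 under rule 154; state before step 2: 1001010001)
step 2: 0110001011
step 3: 0101010010
step 4: 1000001101
step 5: 0100011001
step 6: 0010110110
step 7: 0100100101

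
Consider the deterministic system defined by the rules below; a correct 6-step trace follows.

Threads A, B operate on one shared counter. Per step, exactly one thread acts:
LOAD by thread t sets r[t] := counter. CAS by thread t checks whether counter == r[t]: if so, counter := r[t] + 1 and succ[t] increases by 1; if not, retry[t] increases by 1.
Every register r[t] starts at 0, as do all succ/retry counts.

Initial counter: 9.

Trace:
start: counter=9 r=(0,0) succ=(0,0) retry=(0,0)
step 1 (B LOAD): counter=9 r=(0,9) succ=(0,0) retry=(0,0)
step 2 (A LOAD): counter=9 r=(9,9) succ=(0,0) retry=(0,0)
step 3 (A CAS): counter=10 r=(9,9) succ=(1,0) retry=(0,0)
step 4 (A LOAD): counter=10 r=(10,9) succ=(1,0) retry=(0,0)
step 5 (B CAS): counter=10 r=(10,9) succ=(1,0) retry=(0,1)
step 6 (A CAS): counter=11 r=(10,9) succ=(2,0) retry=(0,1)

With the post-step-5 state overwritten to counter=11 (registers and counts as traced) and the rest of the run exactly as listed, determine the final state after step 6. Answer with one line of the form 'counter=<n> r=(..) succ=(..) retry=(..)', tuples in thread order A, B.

state after step 5 := counter=11 r=(10,9) succ=(1,0) retry=(0,1)
step 6 (A CAS): counter=11 r=(10,9) succ=(1,0) retry=(1,1)

counter=11 r=(10,9) succ=(1,0) retry=(1,1)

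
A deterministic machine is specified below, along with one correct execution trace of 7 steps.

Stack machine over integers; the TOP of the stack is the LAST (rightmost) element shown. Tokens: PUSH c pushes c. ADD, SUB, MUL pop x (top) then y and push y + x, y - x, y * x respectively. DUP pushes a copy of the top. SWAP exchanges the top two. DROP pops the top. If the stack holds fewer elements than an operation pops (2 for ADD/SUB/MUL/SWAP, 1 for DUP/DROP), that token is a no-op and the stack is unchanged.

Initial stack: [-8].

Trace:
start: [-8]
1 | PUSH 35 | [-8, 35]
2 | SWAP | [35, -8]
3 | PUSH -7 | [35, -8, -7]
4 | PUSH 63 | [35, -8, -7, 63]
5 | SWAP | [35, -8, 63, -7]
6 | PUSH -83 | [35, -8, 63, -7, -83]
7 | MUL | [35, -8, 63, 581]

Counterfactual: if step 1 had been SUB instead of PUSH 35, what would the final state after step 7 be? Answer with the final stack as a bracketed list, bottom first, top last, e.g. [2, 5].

[-8, 63, 581]

(re-executing from step 1 with the substitution; state before step 1: [-8])
1 | SUB | [-8]
2 | SWAP | [-8]
3 | PUSH -7 | [-8, -7]
4 | PUSH 63 | [-8, -7, 63]
5 | SWAP | [-8, 63, -7]
6 | PUSH -83 | [-8, 63, -7, -83]
7 | MUL | [-8, 63, 581]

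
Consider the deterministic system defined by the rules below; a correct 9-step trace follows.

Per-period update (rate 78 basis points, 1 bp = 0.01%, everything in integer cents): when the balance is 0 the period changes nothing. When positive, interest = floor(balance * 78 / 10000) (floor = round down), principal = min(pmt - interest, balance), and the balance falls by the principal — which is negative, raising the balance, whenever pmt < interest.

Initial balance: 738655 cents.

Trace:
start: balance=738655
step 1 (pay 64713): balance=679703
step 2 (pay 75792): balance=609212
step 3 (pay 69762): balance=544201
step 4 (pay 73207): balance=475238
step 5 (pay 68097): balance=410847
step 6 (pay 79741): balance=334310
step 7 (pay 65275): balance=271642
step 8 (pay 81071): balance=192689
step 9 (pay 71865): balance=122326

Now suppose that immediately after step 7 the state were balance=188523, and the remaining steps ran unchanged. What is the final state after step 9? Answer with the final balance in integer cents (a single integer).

37906

state after step 7 := balance=188523
step 8 (pay 81071): balance=108922
step 9 (pay 71865): balance=37906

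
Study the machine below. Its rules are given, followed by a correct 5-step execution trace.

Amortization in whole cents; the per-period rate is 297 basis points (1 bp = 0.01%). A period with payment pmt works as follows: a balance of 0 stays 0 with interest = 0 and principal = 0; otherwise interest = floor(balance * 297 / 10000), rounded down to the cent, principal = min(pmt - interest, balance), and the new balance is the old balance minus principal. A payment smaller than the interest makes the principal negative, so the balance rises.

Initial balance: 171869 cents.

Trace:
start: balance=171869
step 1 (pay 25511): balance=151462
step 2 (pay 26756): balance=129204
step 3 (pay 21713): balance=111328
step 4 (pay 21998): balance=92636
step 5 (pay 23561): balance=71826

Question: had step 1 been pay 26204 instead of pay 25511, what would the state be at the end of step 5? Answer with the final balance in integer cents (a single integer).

(re-executing from step 1 with the substitution; state before step 1: balance=171869)
step 1 (pay 26204): balance=150769
step 2 (pay 26756): balance=128490
step 3 (pay 21713): balance=110593
step 4 (pay 21998): balance=91879
step 5 (pay 23561): balance=71046

71046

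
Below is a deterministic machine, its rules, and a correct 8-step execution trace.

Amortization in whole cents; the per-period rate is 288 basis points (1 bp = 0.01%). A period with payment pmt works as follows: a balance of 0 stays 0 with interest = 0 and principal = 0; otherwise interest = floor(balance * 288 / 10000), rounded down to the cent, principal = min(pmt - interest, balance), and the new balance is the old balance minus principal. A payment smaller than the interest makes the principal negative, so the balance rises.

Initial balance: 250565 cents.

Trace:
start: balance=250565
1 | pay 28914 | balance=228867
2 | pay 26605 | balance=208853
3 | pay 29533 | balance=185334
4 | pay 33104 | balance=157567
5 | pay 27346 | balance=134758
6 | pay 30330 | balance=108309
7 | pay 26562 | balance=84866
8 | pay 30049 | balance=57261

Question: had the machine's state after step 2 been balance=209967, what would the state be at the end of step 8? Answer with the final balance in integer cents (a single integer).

58582

state after step 2 := balance=209967
3 | pay 29533 | balance=186481
4 | pay 33104 | balance=158747
5 | pay 27346 | balance=135972
6 | pay 30330 | balance=109557
7 | pay 26562 | balance=86150
8 | pay 30049 | balance=58582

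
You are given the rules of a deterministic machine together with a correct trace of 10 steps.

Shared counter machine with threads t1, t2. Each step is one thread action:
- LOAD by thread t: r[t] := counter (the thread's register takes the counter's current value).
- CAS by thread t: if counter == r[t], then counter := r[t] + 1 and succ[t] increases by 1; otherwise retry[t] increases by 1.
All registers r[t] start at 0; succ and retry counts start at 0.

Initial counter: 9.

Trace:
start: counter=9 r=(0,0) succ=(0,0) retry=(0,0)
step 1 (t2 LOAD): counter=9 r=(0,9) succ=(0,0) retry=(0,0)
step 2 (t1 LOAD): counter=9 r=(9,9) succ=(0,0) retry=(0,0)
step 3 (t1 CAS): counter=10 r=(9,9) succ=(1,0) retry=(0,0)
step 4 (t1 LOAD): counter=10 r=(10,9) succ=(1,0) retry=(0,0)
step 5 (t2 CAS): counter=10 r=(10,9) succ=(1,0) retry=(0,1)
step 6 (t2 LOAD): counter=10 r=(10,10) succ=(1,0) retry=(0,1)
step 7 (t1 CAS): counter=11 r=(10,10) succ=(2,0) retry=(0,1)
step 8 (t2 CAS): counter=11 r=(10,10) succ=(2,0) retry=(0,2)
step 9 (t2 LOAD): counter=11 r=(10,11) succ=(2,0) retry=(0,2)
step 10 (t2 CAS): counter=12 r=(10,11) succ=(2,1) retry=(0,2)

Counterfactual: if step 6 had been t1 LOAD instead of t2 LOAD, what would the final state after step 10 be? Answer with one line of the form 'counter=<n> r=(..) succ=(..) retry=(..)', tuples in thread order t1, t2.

(re-executing from step 6 with the substitution; state before step 6: counter=10 r=(10,9) succ=(1,0) retry=(0,1))
step 6 (t1 LOAD): counter=10 r=(10,9) succ=(1,0) retry=(0,1)
step 7 (t1 CAS): counter=11 r=(10,9) succ=(2,0) retry=(0,1)
step 8 (t2 CAS): counter=11 r=(10,9) succ=(2,0) retry=(0,2)
step 9 (t2 LOAD): counter=11 r=(10,11) succ=(2,0) retry=(0,2)
step 10 (t2 CAS): counter=12 r=(10,11) succ=(2,1) retry=(0,2)

counter=12 r=(10,11) succ=(2,1) retry=(0,2)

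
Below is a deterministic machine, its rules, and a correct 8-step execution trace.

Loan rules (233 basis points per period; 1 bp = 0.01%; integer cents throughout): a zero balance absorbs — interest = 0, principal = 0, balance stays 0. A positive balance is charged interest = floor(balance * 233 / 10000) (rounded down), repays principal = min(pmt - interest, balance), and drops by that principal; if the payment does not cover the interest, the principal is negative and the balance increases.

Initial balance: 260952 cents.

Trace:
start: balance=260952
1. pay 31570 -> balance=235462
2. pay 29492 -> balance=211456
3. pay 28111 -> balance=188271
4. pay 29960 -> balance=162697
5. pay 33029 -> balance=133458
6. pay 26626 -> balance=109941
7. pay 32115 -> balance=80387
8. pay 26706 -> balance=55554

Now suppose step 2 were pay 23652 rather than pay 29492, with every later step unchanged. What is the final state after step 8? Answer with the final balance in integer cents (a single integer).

62259

(re-executing from step 2 with the substitution; state before step 2: balance=235462)
2. pay 23652 -> balance=217296
3. pay 28111 -> balance=194247
4. pay 29960 -> balance=168812
5. pay 33029 -> balance=139716
6. pay 26626 -> balance=116345
7. pay 32115 -> balance=86940
8. pay 26706 -> balance=62259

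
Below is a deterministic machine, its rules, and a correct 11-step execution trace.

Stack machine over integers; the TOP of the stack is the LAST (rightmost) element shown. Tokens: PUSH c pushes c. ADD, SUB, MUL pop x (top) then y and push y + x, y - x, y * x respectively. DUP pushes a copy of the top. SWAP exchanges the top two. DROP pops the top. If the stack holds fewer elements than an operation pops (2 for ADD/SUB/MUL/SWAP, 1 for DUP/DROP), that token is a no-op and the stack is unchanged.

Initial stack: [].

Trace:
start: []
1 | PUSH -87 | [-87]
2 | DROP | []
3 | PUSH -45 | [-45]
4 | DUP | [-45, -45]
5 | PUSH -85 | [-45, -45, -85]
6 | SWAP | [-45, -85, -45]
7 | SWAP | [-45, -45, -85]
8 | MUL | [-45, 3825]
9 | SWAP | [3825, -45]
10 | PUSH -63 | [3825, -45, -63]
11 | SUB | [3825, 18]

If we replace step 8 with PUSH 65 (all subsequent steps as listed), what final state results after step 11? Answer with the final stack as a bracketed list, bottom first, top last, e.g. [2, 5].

[-45, -45, 65, -22]

(re-executing from step 8 with the substitution; state before step 8: [-45, -45, -85])
8 | PUSH 65 | [-45, -45, -85, 65]
9 | SWAP | [-45, -45, 65, -85]
10 | PUSH -63 | [-45, -45, 65, -85, -63]
11 | SUB | [-45, -45, 65, -22]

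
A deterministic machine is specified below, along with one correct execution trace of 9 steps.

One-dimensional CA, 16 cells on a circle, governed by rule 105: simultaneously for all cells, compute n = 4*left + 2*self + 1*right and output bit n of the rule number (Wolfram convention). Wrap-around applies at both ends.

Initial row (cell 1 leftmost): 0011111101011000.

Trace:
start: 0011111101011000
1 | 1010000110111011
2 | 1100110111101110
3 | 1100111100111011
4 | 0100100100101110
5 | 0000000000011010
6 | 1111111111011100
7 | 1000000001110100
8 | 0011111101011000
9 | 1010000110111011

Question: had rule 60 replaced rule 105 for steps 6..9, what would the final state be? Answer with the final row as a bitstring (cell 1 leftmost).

(re-executing steps 6..9 under rule 60; state before step 6: 0000000000011010)
6 | 0000000000010111
7 | 1000000000011100
8 | 1100000000010010
9 | 1010000000011011

1010000000011011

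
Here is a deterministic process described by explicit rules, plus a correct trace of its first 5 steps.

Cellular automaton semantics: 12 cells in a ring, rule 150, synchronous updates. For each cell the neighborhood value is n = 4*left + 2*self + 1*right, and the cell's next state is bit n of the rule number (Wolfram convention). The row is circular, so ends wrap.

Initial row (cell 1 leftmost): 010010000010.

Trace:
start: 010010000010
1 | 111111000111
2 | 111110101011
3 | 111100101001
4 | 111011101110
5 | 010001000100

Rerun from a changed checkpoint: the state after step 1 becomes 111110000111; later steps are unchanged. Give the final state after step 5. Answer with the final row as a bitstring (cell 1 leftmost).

state after step 1 := 111110000111
2 | 111101001011
3 | 111001111001
4 | 110110110110
5 | 000000000000

000000000000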